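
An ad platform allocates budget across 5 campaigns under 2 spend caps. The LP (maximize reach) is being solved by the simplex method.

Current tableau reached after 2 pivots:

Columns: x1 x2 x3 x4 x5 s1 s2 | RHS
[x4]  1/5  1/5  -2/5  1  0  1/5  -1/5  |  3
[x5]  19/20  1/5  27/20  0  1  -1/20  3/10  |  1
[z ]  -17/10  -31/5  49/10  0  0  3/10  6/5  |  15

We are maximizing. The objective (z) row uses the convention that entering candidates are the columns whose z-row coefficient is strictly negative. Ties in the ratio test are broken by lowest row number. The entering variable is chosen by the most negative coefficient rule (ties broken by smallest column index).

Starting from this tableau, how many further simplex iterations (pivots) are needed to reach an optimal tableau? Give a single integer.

pivot: x2 in, x5 out → z = 46
pivot: s1 in, x4 out → z = 56
No improving column remains; optimal.

2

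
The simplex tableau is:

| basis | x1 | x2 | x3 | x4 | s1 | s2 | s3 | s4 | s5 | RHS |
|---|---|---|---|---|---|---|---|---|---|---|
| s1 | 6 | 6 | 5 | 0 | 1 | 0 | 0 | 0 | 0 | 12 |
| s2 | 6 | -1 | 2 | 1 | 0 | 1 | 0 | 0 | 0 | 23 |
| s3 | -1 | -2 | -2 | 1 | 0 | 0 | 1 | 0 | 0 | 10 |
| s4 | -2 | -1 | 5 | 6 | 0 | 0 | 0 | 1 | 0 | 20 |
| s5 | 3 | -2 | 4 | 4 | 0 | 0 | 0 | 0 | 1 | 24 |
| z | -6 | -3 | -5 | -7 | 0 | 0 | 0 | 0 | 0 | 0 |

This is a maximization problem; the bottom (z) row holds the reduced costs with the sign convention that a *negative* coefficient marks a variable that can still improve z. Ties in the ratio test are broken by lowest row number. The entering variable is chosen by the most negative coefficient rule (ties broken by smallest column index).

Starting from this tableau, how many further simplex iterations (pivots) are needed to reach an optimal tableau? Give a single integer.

2

pivot: x4 in, s4 out → z = 70/3
pivot: x1 in, s1 out → z = 40
No improving column remains; optimal.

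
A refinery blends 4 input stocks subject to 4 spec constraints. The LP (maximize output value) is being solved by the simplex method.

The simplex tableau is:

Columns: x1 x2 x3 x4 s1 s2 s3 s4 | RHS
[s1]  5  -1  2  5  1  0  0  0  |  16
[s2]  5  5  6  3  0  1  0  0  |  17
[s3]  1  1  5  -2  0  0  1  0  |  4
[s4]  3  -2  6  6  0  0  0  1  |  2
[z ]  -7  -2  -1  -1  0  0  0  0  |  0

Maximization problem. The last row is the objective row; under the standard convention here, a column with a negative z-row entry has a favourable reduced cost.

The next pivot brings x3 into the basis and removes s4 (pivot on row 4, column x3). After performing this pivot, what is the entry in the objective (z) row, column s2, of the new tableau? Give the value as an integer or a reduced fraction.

Pivot element is row 4, column x3: 6.
Normalize row 4: new (row 4, s2) = 0/6 = 0.
z-row ← z-row − (-1)·(new row 4): 0 − (-1)·0 = 0.

0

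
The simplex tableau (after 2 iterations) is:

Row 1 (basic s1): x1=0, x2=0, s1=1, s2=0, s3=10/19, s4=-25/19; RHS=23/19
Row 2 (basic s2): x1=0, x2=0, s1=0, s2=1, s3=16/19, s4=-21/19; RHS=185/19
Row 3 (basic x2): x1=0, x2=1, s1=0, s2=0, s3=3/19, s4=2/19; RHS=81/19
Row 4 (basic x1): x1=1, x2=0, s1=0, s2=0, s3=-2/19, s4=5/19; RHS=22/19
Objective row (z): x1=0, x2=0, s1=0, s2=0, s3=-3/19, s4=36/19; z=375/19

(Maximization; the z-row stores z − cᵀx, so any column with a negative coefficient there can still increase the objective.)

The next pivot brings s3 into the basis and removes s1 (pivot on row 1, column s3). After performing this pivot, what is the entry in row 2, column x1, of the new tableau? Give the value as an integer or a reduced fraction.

Pivot element is row 1, column s3: 10/19.
Normalize row 1: new (row 1, x1) = 0/(10/19) = 0.
row 2 ← row 2 − (16/19)·(new row 1): 0 − (16/19)·0 = 0.

0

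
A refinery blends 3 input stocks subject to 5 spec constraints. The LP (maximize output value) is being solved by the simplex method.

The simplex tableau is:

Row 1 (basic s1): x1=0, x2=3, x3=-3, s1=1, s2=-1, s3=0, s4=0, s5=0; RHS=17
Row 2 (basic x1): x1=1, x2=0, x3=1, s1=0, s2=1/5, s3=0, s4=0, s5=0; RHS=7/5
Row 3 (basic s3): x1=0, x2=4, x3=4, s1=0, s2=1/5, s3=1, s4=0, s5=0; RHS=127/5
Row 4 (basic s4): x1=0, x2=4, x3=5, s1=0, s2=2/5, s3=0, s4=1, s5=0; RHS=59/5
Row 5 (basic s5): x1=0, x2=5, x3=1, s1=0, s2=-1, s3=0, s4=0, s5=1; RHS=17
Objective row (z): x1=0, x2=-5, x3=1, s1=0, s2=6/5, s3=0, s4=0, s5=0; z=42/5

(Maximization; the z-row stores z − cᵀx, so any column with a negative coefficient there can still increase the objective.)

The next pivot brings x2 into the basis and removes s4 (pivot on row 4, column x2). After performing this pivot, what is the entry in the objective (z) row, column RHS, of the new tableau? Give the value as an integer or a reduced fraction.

Pivot element is row 4, column x2: 4.
Normalize row 4: new (row 4, RHS) = (59/5)/4 = 59/20.
z-row ← z-row − (-5)·(new row 4): 42/5 − (-5)·(59/20) = 463/20.

463/20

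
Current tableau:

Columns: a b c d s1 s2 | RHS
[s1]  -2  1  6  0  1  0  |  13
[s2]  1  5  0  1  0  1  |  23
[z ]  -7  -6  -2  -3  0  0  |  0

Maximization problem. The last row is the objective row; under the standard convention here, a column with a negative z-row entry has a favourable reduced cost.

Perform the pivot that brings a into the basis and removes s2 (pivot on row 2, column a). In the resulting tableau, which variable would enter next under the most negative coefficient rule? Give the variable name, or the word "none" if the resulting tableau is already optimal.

Pivot element 1. New z-row = old z-row − (-7)·(row 2/1).
Updated z-row coefficients: a: 0, b: 29, c: -2, d: 4, s1: 0, s2: 7.
The most negative is -2 in column c, so c would enter next.

c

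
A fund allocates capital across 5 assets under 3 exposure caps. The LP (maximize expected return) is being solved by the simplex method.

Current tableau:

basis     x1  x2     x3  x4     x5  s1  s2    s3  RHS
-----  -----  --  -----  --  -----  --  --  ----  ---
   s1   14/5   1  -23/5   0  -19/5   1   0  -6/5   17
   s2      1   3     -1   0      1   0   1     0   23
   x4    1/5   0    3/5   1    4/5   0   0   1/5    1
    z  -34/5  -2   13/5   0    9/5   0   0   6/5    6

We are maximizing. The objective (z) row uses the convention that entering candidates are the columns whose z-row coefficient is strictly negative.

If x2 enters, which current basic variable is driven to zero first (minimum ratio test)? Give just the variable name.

Ratios: row 1 (s1): 17/1 = 17; row 2 (s2): 23/3 = 23/3; row 3 (x4): entry 0 ≤ 0, skip.
Minimum ratio 23/3 is in the s2 row, so s2 leaves.

s2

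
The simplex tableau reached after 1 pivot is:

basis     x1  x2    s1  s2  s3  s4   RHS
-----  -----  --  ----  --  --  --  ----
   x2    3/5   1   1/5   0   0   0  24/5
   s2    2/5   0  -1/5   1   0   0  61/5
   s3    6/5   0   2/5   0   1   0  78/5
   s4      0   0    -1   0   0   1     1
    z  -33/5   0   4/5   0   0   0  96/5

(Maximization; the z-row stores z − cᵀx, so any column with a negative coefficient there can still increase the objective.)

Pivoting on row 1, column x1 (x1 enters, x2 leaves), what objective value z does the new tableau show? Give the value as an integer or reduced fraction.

Minimum ratio for x1: (24/5)/(3/5) = 8.
z changes by −(z-row coeff of x1)·ratio = −(-33/5)·8 = 264/5.
New z = 96/5 + (264/5) = 72.

72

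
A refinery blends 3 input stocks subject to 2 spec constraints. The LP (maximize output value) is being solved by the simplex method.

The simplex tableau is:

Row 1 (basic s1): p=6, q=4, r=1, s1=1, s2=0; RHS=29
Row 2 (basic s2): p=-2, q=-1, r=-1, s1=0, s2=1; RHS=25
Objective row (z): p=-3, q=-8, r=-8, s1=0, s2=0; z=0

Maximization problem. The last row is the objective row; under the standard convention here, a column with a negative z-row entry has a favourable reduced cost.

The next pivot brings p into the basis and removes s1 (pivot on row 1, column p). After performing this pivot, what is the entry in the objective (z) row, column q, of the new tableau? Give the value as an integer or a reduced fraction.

-6

Pivot element is row 1, column p: 6.
Normalize row 1: new (row 1, q) = 4/6 = 2/3.
z-row ← z-row − (-3)·(new row 1): -8 − (-3)·(2/3) = -6.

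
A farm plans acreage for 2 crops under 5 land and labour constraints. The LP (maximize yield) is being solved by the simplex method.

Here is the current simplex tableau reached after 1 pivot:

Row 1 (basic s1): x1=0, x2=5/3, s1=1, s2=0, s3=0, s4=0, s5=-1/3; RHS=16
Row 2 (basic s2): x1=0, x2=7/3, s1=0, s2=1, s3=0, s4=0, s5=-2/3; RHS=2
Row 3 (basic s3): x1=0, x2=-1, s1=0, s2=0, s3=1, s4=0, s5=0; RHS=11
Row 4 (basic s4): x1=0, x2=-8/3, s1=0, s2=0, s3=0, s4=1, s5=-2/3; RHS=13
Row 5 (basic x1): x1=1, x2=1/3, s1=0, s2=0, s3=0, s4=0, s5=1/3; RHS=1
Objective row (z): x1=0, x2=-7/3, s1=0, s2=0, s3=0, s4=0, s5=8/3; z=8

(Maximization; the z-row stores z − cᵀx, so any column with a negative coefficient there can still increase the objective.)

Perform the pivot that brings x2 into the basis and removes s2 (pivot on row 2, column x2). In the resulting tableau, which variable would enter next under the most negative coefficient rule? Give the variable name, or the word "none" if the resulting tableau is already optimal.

Pivot element 7/3. New z-row = old z-row − (-7/3)·(row 2/(7/3)).
Updated z-row coefficients: x1: 0, x2: 0, s1: 0, s2: 1, s3: 0, s4: 0, s5: 2.
No coefficient is strictly negative; the tableau after this pivot is optimal.

none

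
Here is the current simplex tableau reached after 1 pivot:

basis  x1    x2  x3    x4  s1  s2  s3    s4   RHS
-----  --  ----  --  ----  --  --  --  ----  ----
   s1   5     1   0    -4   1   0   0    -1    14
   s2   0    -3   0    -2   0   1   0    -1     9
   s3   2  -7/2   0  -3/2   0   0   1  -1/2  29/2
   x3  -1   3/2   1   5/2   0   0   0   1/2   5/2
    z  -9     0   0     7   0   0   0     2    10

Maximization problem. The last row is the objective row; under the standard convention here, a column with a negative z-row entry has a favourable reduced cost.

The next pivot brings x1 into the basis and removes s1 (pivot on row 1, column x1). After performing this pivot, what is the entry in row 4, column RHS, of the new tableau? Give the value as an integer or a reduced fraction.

53/10

Pivot element is row 1, column x1: 5.
Normalize row 1: new (row 1, RHS) = 14/5 = 14/5.
row 4 ← row 4 − (-1)·(new row 1): 5/2 − (-1)·(14/5) = 53/10.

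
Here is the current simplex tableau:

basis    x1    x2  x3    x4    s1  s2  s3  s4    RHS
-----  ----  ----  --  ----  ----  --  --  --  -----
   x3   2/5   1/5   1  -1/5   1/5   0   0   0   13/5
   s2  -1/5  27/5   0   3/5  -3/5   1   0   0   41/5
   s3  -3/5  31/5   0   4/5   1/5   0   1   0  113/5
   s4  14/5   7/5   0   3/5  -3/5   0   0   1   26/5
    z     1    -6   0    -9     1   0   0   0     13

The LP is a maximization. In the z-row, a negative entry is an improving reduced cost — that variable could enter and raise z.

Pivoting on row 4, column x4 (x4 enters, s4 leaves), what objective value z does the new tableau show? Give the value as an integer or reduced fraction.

91

Minimum ratio for x4: (26/5)/(3/5) = 26/3.
z changes by −(z-row coeff of x4)·ratio = −(-9)·(26/3) = 78.
New z = 13 + 78 = 91.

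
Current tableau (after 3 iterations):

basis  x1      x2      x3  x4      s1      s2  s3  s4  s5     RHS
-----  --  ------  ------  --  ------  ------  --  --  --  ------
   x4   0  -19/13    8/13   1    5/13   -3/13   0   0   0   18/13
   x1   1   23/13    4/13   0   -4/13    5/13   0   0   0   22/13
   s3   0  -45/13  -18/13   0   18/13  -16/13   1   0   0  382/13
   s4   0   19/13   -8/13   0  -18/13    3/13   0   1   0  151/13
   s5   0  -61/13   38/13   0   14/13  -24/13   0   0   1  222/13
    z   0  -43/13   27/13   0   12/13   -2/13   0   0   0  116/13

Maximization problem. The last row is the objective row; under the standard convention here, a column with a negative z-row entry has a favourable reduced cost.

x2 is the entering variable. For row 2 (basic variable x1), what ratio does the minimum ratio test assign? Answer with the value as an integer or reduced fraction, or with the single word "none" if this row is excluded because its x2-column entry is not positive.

Ratio = RHS / (x2 entry) = (22/13) / (23/13) = 22/23.

22/23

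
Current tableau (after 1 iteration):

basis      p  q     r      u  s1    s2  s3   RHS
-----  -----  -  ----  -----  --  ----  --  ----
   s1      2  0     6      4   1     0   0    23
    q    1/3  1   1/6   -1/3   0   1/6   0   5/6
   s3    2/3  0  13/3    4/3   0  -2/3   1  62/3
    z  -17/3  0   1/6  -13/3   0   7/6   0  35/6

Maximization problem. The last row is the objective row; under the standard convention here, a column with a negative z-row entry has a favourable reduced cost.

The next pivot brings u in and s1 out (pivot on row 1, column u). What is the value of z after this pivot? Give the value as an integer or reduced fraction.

Minimum ratio for u: 23/4 = 23/4.
z changes by −(z-row coeff of u)·ratio = −(-13/3)·(23/4) = 299/12.
New z = 35/6 + (299/12) = 123/4.

123/4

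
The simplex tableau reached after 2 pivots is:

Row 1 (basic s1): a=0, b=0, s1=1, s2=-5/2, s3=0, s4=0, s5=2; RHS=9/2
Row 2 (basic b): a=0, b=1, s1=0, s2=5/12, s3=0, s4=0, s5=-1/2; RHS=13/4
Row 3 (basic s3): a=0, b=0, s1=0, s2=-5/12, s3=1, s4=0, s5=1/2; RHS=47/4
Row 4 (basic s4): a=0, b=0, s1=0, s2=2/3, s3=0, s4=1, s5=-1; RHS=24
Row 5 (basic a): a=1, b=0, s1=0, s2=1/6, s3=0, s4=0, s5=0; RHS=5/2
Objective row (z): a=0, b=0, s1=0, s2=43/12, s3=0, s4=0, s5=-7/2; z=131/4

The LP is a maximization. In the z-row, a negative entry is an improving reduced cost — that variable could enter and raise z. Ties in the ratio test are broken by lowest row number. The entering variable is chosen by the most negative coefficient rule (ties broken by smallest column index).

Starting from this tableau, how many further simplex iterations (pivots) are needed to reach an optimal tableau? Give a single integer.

2

pivot: s5 in, s1 out → z = 325/8
pivot: s2 in, a out → z = 105/2
No improving column remains; optimal.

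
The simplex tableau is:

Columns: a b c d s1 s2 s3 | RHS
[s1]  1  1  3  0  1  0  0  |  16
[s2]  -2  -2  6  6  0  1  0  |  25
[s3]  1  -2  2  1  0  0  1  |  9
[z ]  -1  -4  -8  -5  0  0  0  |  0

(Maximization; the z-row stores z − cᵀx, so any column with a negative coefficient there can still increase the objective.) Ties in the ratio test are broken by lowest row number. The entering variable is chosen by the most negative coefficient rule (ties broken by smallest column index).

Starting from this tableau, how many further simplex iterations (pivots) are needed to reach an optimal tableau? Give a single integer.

pivot: c in, s2 out → z = 100/3
pivot: b in, s1 out → z = 45
pivot: d in, c out → z = 223/2
No improving column remains; optimal.

3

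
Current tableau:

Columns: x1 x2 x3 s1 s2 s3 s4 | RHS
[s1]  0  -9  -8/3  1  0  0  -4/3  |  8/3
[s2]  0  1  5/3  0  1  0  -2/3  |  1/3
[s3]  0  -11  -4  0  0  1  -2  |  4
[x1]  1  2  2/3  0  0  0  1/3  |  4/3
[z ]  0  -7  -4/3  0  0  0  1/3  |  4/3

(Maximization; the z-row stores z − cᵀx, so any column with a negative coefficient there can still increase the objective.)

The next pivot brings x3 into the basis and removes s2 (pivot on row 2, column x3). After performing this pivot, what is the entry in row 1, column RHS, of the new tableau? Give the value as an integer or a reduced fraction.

16/5

Pivot element is row 2, column x3: 5/3.
Normalize row 2: new (row 2, RHS) = (1/3)/(5/3) = 1/5.
row 1 ← row 1 − (-8/3)·(new row 2): 8/3 − (-8/3)·(1/5) = 16/5.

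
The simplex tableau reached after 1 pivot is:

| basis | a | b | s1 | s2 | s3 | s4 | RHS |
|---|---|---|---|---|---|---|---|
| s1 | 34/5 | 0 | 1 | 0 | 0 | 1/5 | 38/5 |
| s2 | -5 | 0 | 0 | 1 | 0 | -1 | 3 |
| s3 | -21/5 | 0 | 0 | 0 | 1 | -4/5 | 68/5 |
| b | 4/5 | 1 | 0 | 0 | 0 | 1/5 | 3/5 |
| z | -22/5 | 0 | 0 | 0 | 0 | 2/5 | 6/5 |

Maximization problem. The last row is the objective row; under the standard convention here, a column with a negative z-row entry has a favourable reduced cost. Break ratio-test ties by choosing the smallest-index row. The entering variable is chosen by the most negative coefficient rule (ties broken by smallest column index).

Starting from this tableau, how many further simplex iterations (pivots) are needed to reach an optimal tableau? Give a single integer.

pivot: a in, b out → z = 9/2
No improving column remains; optimal.

1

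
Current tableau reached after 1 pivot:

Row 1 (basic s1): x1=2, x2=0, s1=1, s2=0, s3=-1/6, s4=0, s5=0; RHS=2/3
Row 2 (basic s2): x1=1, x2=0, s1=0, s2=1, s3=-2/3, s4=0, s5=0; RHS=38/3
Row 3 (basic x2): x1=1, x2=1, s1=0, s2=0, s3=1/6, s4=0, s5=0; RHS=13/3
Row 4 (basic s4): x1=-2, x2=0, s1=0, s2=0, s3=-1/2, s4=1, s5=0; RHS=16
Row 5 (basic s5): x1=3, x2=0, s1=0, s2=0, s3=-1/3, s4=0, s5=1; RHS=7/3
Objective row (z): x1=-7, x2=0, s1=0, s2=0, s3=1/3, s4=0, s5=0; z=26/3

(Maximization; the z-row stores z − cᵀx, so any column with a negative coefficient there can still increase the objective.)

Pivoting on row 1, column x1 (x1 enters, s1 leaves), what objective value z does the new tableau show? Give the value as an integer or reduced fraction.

11

Minimum ratio for x1: (2/3)/2 = 1/3.
z changes by −(z-row coeff of x1)·ratio = −(-7)·(1/3) = 7/3.
New z = 26/3 + (7/3) = 11.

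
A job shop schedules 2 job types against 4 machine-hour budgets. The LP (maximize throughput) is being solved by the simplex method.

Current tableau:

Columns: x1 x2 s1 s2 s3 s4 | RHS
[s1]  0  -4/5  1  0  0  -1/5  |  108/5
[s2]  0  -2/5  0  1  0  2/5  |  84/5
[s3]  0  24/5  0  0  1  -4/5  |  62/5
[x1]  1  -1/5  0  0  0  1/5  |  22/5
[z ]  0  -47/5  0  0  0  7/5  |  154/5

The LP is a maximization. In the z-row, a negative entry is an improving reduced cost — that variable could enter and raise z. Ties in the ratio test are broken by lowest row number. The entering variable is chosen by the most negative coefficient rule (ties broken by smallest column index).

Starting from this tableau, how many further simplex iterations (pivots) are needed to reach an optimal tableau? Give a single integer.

pivot: x2 in, s3 out → z = 661/12
pivot: s4 in, x1 out → z = 60
No improving column remains; optimal.

2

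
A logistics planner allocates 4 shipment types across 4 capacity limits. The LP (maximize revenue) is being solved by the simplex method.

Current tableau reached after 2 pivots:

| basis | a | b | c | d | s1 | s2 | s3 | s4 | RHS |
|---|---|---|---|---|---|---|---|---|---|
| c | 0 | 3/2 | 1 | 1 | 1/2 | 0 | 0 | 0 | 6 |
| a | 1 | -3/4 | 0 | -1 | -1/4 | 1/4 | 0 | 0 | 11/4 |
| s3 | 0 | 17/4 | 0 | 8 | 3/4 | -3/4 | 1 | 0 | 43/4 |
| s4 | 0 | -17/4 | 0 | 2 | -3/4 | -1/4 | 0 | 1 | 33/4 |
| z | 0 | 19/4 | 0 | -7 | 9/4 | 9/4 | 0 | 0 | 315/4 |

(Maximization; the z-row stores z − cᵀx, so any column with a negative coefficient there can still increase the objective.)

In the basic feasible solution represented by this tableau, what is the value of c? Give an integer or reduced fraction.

c is basic (row 1); its value is the RHS of that row: 6.

6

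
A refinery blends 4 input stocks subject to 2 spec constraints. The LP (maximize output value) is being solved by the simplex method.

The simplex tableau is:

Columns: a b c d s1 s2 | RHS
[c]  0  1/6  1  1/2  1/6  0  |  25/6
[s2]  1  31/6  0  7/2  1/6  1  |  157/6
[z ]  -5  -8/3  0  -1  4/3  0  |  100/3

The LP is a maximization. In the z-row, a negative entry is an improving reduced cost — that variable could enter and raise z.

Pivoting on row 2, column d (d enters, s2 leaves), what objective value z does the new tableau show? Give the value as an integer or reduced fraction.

857/21

Minimum ratio for d: (157/6)/(7/2) = 157/21.
z changes by −(z-row coeff of d)·ratio = −(-1)·(157/21) = 157/21.
New z = 100/3 + (157/21) = 857/21.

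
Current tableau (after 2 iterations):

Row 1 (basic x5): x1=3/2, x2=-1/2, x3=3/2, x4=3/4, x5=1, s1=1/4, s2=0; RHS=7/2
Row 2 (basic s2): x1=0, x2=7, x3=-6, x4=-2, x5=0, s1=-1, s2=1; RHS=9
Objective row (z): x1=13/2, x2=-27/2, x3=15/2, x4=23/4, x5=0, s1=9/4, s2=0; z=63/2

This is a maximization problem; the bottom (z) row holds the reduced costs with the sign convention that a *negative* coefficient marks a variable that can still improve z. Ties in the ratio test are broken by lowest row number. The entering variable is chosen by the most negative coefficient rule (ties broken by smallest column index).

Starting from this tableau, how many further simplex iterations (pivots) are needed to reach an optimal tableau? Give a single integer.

2

pivot: x2 in, s2 out → z = 342/7
pivot: x3 in, x5 out → z = 323/5
No improving column remains; optimal.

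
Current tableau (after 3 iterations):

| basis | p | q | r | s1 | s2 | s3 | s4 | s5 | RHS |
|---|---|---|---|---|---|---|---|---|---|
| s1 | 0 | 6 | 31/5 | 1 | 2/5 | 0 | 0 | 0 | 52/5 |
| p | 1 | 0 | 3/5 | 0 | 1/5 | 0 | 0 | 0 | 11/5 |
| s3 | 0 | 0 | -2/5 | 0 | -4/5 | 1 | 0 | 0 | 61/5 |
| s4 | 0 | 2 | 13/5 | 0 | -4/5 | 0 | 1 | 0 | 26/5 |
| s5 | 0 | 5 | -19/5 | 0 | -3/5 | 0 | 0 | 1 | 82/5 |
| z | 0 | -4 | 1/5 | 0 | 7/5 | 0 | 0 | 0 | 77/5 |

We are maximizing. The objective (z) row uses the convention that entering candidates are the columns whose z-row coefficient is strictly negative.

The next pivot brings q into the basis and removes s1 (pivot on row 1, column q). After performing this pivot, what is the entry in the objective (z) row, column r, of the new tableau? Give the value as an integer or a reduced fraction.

Pivot element is row 1, column q: 6.
Normalize row 1: new (row 1, r) = (31/5)/6 = 31/30.
z-row ← z-row − (-4)·(new row 1): 1/5 − (-4)·(31/30) = 13/3.

13/3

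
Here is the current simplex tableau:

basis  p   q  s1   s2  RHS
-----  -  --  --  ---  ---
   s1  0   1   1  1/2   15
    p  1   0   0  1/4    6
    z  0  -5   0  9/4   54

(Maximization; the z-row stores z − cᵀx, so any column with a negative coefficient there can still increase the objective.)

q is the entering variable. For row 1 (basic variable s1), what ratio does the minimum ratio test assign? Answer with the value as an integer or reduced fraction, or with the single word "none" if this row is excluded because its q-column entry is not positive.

15

Ratio = RHS / (q entry) = 15 / 1 = 15.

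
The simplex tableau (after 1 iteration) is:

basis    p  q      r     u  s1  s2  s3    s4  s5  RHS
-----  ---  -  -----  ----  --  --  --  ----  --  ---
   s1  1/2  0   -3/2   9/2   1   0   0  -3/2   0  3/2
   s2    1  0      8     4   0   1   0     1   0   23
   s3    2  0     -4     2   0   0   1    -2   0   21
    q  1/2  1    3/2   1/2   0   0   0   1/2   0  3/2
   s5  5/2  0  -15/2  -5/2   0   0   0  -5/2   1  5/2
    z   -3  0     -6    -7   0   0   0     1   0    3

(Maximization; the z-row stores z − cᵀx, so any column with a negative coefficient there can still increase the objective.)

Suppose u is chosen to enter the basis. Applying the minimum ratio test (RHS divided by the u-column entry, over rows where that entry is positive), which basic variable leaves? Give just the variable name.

Ratios: row 1 (s1): (3/2)/(9/2) = 1/3; row 2 (s2): 23/4 = 23/4; row 3 (s3): 21/2 = 21/2; row 4 (q): (3/2)/(1/2) = 3; row 5 (s5): entry -5/2 ≤ 0, skip.
Minimum ratio 1/3 is in the s1 row, so s1 leaves.

s1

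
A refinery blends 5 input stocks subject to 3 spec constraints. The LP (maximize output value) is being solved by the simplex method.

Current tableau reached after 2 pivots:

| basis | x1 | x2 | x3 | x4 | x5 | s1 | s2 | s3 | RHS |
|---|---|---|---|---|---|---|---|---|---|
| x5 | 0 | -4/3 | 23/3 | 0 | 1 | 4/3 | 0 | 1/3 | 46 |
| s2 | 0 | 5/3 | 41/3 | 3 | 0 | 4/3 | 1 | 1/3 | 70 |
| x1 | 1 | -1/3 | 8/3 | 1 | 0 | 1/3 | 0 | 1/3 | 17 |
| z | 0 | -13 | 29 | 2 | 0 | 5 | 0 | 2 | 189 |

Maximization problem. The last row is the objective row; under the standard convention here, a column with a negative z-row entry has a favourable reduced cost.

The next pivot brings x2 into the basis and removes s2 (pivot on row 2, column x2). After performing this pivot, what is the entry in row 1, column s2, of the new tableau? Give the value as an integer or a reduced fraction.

4/5

Pivot element is row 2, column x2: 5/3.
Normalize row 2: new (row 2, s2) = 1/(5/3) = 3/5.
row 1 ← row 1 − (-4/3)·(new row 2): 0 − (-4/3)·(3/5) = 4/5.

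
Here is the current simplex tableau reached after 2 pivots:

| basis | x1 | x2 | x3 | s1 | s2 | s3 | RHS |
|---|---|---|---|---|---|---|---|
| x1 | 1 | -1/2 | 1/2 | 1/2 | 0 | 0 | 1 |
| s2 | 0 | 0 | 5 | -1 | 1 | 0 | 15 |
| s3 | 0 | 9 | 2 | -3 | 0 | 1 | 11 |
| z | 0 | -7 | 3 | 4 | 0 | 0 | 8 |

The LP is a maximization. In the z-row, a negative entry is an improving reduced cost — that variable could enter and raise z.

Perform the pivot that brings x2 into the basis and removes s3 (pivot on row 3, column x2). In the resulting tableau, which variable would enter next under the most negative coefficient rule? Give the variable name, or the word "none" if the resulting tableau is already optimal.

Pivot element 9. New z-row = old z-row − (-7)·(row 3/9).
Updated z-row coefficients: x1: 0, x2: 0, x3: 41/9, s1: 5/3, s2: 0, s3: 7/9.
No coefficient is strictly negative; the tableau after this pivot is optimal.

none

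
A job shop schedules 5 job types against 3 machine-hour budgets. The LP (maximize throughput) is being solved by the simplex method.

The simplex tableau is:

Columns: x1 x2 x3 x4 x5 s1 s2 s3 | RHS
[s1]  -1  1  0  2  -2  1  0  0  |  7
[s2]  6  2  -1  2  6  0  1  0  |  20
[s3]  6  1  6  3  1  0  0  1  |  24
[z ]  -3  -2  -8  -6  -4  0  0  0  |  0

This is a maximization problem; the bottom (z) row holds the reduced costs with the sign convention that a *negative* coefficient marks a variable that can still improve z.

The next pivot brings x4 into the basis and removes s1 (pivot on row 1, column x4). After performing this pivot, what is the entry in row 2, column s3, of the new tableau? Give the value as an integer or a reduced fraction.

0

Pivot element is row 1, column x4: 2.
Normalize row 1: new (row 1, s3) = 0/2 = 0.
row 2 ← row 2 − 2·(new row 1): 0 − 2·0 = 0.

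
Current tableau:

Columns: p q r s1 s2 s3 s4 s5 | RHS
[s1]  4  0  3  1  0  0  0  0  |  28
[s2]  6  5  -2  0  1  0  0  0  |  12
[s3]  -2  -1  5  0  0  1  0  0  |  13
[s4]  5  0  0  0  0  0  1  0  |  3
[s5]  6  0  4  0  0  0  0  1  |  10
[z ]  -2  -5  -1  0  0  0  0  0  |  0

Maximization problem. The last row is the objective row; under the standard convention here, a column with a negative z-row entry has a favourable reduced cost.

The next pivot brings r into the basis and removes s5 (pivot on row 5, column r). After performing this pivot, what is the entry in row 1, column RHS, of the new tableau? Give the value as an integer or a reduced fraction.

41/2

Pivot element is row 5, column r: 4.
Normalize row 5: new (row 5, RHS) = 10/4 = 5/2.
row 1 ← row 1 − 3·(new row 5): 28 − 3·(5/2) = 41/2.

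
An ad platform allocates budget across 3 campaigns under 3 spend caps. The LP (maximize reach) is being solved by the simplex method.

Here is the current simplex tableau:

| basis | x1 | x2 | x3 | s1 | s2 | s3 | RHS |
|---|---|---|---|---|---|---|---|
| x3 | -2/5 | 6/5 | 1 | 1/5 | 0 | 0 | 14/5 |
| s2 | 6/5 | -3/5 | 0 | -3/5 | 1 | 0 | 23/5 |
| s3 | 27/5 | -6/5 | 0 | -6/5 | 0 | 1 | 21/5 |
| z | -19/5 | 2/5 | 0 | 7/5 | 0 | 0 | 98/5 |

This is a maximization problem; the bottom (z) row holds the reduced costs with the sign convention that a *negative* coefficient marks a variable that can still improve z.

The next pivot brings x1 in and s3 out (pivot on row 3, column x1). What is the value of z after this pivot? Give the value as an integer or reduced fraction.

Minimum ratio for x1: (21/5)/(27/5) = 7/9.
z changes by −(z-row coeff of x1)·ratio = −(-19/5)·(7/9) = 133/45.
New z = 98/5 + (133/45) = 203/9.

203/9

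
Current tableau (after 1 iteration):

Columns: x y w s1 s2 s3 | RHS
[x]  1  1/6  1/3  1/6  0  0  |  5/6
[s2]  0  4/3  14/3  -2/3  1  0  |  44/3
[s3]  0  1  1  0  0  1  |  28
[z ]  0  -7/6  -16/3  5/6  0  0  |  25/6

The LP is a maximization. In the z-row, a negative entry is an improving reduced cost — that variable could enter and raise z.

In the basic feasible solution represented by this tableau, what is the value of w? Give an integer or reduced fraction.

w is nonbasic (not in the basis column), so its value in the current BFS is 0.

0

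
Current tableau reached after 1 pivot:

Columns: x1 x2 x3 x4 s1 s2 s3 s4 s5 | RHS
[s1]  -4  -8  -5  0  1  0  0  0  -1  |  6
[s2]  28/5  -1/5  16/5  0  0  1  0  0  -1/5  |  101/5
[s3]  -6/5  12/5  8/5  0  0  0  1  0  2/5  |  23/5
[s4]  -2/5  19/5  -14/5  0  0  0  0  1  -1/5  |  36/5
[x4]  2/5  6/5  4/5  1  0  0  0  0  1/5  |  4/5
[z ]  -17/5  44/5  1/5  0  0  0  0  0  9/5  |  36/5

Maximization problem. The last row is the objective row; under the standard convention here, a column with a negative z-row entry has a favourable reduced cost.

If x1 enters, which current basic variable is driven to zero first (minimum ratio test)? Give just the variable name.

x4

Ratios: row 1 (s1): entry -4 ≤ 0, skip; row 2 (s2): (101/5)/(28/5) = 101/28; row 3 (s3): entry -6/5 ≤ 0, skip; row 4 (s4): entry -2/5 ≤ 0, skip; row 5 (x4): (4/5)/(2/5) = 2.
Minimum ratio 2 is in the x4 row, so x4 leaves.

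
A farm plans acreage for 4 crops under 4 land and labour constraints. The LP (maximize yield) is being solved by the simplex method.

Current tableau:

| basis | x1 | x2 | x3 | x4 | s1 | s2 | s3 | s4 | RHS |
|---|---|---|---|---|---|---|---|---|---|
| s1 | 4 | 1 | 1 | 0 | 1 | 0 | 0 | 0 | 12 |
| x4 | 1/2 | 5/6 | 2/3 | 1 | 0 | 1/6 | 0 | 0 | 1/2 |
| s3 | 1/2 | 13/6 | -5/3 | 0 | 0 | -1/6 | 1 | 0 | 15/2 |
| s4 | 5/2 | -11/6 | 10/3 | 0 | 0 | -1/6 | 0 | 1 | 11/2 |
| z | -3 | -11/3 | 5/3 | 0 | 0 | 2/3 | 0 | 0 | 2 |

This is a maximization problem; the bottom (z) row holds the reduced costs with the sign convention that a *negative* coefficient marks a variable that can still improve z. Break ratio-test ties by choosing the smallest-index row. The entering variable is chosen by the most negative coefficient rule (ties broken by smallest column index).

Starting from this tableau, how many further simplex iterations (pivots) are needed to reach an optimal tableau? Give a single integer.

pivot: x2 in, x4 out → z = 21/5
pivot: x1 in, x2 out → z = 5
No improving column remains; optimal.

2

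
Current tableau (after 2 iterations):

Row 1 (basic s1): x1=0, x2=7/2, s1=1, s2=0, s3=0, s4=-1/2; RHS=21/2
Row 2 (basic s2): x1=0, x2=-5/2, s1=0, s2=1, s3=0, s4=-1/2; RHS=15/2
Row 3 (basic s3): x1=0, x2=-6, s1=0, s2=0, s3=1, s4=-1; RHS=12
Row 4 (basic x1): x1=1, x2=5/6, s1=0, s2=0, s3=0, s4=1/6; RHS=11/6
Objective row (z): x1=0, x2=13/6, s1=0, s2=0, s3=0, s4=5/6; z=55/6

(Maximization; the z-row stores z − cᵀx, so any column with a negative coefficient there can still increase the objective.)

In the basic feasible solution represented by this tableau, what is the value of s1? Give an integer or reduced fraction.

21/2

s1 is basic (row 1); its value is the RHS of that row: 21/2.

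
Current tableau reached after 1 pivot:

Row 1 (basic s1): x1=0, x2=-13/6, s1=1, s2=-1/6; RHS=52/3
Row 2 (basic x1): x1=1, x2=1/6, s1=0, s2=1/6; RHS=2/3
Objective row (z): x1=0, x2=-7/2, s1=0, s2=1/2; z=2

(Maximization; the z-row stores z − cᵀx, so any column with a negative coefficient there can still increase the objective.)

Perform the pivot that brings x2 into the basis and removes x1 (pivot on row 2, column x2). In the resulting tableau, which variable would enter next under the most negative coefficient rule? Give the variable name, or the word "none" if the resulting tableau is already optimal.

Pivot element 1/6. New z-row = old z-row − (-7/2)·(row 2/(1/6)).
Updated z-row coefficients: x1: 21, x2: 0, s1: 0, s2: 4.
No coefficient is strictly negative; the tableau after this pivot is optimal.

none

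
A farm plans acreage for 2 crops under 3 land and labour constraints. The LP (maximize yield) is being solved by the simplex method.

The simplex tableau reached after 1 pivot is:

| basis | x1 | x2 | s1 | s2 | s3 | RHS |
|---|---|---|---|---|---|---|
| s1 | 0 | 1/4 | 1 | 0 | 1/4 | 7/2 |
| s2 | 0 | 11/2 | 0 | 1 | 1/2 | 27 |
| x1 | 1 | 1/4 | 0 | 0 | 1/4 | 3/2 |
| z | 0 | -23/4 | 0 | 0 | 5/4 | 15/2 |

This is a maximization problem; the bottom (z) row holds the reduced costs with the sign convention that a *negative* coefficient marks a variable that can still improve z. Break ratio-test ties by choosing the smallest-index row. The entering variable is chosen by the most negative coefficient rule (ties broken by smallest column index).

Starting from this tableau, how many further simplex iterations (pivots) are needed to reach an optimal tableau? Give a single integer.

1

pivot: x2 in, s2 out → z = 393/11
No improving column remains; optimal.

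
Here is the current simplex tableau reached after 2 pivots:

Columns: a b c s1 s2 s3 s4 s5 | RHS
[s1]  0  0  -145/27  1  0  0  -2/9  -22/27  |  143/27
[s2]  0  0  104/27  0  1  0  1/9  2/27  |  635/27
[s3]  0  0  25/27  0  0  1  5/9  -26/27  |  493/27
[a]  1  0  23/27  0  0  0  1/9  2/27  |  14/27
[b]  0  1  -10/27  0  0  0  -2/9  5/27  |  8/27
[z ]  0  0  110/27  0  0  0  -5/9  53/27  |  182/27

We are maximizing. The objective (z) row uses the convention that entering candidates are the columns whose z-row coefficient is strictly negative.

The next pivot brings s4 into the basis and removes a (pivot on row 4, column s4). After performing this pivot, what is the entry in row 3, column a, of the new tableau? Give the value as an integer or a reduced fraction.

-5

Pivot element is row 4, column s4: 1/9.
Normalize row 4: new (row 4, a) = 1/(1/9) = 9.
row 3 ← row 3 − (5/9)·(new row 4): 0 − (5/9)·9 = -5.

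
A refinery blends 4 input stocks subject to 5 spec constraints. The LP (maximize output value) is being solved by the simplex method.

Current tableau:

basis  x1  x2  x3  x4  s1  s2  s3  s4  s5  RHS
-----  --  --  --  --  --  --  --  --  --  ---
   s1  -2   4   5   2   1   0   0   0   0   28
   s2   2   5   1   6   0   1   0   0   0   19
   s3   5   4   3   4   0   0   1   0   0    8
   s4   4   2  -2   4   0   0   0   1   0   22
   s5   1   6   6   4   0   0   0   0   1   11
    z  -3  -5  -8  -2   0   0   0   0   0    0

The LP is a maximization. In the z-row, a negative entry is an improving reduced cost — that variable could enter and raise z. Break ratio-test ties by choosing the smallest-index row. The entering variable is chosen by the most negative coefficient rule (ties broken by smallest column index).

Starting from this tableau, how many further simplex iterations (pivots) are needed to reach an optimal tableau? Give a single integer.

pivot: x3 in, s5 out → z = 44/3
pivot: x1 in, s3 out → z = 421/27
No improving column remains; optimal.

2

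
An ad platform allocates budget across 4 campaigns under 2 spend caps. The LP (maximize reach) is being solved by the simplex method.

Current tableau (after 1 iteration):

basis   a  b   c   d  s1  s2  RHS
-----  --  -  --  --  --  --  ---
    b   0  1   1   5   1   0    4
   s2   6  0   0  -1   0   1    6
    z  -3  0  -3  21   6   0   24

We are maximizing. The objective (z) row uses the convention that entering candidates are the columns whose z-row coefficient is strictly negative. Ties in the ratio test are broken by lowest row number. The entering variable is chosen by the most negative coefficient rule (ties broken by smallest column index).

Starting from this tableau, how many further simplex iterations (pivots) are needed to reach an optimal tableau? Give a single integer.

2

pivot: a in, s2 out → z = 27
pivot: c in, b out → z = 39
No improving column remains; optimal.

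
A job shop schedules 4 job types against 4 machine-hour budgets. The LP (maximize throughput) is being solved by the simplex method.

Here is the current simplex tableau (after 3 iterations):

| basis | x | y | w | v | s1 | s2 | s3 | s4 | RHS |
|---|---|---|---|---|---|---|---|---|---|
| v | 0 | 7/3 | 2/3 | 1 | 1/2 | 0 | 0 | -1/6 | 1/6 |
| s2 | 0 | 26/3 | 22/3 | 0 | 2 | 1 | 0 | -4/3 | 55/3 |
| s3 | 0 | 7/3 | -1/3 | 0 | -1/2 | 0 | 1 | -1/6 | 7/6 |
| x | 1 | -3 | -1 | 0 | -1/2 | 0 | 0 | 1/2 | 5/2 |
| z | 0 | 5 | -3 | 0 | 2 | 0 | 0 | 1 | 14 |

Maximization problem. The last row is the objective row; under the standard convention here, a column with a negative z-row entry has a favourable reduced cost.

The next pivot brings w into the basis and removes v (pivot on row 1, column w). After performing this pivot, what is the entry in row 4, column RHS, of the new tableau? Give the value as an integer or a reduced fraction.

Pivot element is row 1, column w: 2/3.
Normalize row 1: new (row 1, RHS) = (1/6)/(2/3) = 1/4.
row 4 ← row 4 − (-1)·(new row 1): 5/2 − (-1)·(1/4) = 11/4.

11/4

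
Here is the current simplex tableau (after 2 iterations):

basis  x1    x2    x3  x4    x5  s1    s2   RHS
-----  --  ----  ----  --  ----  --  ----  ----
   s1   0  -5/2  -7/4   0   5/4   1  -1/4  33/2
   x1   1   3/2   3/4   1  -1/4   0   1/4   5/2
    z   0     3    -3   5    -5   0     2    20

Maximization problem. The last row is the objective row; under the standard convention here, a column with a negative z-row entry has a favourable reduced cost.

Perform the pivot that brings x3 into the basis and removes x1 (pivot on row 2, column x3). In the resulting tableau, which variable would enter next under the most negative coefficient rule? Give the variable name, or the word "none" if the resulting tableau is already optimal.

x5

Pivot element 3/4. New z-row = old z-row − (-3)·(row 2/(3/4)).
Updated z-row coefficients: x1: 4, x2: 9, x3: 0, x4: 9, x5: -6, s1: 0, s2: 3.
The most negative is -6 in column x5, so x5 would enter next.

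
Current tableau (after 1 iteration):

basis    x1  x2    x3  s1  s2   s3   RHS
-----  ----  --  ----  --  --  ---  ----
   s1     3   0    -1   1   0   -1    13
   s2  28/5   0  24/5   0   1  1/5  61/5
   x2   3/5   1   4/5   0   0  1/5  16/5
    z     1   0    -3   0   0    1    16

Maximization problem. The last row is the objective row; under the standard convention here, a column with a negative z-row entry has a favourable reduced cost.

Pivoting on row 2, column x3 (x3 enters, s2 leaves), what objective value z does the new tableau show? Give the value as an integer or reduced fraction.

189/8

Minimum ratio for x3: (61/5)/(24/5) = 61/24.
z changes by −(z-row coeff of x3)·ratio = −(-3)·(61/24) = 61/8.
New z = 16 + (61/8) = 189/8.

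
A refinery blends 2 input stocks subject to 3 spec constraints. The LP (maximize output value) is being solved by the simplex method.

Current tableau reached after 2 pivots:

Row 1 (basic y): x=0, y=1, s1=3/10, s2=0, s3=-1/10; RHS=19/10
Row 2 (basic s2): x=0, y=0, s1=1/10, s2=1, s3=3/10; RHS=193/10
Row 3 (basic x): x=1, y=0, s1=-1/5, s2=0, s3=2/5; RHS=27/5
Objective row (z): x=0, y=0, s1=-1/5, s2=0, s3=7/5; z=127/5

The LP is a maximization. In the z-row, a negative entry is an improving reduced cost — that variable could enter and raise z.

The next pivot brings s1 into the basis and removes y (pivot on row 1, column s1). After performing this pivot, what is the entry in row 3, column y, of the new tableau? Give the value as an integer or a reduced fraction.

2/3

Pivot element is row 1, column s1: 3/10.
Normalize row 1: new (row 1, y) = 1/(3/10) = 10/3.
row 3 ← row 3 − (-1/5)·(new row 1): 0 − (-1/5)·(10/3) = 2/3.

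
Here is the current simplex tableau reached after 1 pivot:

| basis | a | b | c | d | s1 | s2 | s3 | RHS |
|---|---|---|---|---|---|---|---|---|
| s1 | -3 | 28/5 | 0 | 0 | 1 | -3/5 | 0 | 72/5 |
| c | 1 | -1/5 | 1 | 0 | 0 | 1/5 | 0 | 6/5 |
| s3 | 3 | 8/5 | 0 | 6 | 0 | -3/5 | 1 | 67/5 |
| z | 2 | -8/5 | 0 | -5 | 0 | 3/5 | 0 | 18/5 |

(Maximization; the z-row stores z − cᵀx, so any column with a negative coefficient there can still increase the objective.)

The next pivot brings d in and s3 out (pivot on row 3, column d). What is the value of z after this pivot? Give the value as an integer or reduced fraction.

443/30

Minimum ratio for d: (67/5)/6 = 67/30.
z changes by −(z-row coeff of d)·ratio = −(-5)·(67/30) = 67/6.
New z = 18/5 + (67/6) = 443/30.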